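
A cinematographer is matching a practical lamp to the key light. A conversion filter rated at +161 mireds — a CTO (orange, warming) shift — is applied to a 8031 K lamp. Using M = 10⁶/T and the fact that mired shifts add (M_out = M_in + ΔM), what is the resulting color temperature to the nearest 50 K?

3500 K

M_in = 10⁶/8031 = 124.52 mireds.
M_out = 124.52 + (+161) = 285.52 mireds.
T_out = 10⁶/285.52 = 3502.4 K → 3500 K.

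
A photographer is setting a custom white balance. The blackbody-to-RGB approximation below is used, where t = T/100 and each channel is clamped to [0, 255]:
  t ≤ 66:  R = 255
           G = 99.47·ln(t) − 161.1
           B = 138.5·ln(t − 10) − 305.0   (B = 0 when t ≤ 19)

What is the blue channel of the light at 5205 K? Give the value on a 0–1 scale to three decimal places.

t = 5205/100 = 52.05; the t ≤ 66 branch applies.
B = 138.5·ln(52.05 − 10) − 305.0 = 138.5·ln 42.05 − 305.0 = 138.5·3.7389 − 305.0 = 212.832.
On a 0–1 scale: 212.832/255 = 0.8346 → 0.835.

0.835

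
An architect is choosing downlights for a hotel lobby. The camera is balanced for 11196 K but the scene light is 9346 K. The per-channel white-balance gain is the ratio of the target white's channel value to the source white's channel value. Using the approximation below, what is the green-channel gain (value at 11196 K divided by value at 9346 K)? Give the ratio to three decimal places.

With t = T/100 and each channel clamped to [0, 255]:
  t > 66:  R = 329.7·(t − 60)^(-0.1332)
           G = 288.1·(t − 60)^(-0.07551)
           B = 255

At 9346 K (t = 93.46):
  G = 288.1·(93.46 − 60)^(-0.07551) = 288.1·33.46^(-0.07551) = 288.1·0.76715 = 221.017.
At 11196 K (t = 111.96):
  G = 288.1·(111.96 − 60)^(-0.07551) = 288.1·51.96^(-0.07551) = 288.1·0.74208 = 213.793.
Gain = 213.793 / 221.017 = 0.9673 → 0.967.

0.967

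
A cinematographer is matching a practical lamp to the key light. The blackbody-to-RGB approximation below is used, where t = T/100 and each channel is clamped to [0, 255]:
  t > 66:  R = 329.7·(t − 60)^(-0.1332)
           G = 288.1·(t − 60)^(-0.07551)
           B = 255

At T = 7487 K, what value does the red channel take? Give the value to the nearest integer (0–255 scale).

t = 7487/100 = 74.87; the t > 66 branch applies.
R = 329.7·(74.87 − 60)^(-0.1332) = 329.7·14.87^(-0.1332) = 329.7·0.69799 = 230.127.
Rounded: 230.

230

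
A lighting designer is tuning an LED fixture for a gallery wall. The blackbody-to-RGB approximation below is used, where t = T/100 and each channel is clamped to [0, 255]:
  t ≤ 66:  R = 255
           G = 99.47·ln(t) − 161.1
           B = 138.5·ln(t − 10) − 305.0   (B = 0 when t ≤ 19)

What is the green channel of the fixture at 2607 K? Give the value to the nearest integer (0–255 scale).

163

t = 2607/100 = 26.07; the t ≤ 66 branch applies.
G = 99.47·ln 26.07 − 161.1 = 99.47·3.2608 − 161.1 = 163.250.
Rounded: 163.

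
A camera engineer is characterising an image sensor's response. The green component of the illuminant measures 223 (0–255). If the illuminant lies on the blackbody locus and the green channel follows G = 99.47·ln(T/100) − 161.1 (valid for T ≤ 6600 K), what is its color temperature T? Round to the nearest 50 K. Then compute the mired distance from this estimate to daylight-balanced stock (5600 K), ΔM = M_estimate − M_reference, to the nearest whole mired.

+32 mireds

ln t = (223 + 161.1) / 99.47 = 3.8615.
t = e^3.8615 = 47.535.
T = 100·t = 4753 K → 4750 K to the nearest 50 K.
M_estimate = 10⁶/4750 = 210.53; M_reference = 10⁶/5600 = 178.57.
ΔM = 210.53 − 178.57 = 31.95 → +32 mireds.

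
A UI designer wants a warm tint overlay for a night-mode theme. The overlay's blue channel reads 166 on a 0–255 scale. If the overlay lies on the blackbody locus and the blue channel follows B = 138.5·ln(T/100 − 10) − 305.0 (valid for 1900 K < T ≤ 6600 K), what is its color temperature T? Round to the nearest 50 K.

4000 K

ln(t − 10) = (166 + 305.0) / 138.5 = 3.4007.
t − 10 = e^3.4007 = 29.986, so t = 39.986.
T = 100·t = 3999 K → 4000 K to the nearest 50 K.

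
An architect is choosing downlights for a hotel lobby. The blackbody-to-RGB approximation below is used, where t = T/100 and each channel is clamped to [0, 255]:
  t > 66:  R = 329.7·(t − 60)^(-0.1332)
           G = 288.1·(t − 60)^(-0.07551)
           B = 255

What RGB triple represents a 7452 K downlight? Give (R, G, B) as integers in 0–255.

t = 7452/100 = 74.52; the t > 66 branch applies.
R = 329.7·(74.52 − 60)^(-0.1332) = 329.7·14.52^(-0.1332) = 329.7·0.70021 = 230.858.
G = 288.1·(74.52 − 60)^(-0.07551) = 288.1·14.52^(-0.07551) = 288.1·0.81707 = 235.398.
B = 255 by definition for t > 66.
Rounded: (231, 235, 255).

(231, 235, 255)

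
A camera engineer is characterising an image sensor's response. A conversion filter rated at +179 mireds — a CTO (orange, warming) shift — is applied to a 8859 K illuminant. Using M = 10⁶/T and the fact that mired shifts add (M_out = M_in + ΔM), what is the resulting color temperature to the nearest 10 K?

3430 K

M_in = 10⁶/8859 = 112.88 mireds.
M_out = 112.88 + (+179) = 291.88 mireds.
T_out = 10⁶/291.88 = 3426.1 K → 3430 K.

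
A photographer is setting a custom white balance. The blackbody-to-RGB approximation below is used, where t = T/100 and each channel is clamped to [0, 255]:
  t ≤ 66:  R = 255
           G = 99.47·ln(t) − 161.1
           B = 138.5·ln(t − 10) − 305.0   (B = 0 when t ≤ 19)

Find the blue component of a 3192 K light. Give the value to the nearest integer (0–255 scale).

123

t = 3192/100 = 31.92; the t ≤ 66 branch applies.
B = 138.5·ln(31.92 − 10) − 305.0 = 138.5·ln 21.92 − 305.0 = 138.5·3.0874 − 305.0 = 122.605.
Rounded: 123.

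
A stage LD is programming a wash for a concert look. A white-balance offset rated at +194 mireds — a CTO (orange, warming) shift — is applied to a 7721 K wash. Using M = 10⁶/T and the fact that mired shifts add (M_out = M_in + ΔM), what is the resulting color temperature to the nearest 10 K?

3090 K

M_in = 10⁶/7721 = 129.52 mireds.
M_out = 129.52 + (+194) = 323.52 mireds.
T_out = 10⁶/323.52 = 3091.0 K → 3090 K.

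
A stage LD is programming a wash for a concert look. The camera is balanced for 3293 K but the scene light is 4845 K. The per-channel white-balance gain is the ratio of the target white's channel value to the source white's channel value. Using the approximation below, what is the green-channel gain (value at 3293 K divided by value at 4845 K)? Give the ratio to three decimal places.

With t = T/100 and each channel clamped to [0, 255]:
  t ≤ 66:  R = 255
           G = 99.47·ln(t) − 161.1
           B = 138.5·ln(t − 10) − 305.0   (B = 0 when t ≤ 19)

At 4845 K (t = 48.45):
  G = 99.47·ln 48.45 − 161.1 = 99.47·3.8805 − 161.1 = 224.897.
At 3293 K (t = 32.93):
  G = 99.47·ln 32.93 − 161.1 = 99.47·3.4944 − 161.1 = 186.486.
Gain = 186.486 / 224.897 = 0.8292 → 0.829.

0.829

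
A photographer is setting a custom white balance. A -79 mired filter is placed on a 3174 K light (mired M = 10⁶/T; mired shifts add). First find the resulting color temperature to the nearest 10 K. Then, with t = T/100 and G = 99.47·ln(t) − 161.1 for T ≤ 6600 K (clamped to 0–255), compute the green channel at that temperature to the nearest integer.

212

M_in = 10⁶/3174 = 315.06; M_out = 315.06 + (-79) = 236.06.
T_out = 10⁶/236.06 = 4236.2 K → 4240 K; t = 42.4.
G = 99.47·ln 42.4 − 161.1 = 99.47·3.7471 − 161.1 = 211.629.
Rounded: 212.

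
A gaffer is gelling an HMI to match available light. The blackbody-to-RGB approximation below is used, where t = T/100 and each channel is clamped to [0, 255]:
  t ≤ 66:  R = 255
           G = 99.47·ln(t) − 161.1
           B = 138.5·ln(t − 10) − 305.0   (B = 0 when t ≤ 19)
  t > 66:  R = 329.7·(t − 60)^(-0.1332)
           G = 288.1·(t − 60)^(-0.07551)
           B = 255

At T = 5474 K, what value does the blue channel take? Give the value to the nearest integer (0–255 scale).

221

t = 5474/100 = 54.74; the t ≤ 66 branch applies.
B = 138.5·ln(54.74 − 10) − 305.0 = 138.5·ln 44.74 − 305.0 = 138.5·3.8009 − 305.0 = 221.420.
Rounded: 221.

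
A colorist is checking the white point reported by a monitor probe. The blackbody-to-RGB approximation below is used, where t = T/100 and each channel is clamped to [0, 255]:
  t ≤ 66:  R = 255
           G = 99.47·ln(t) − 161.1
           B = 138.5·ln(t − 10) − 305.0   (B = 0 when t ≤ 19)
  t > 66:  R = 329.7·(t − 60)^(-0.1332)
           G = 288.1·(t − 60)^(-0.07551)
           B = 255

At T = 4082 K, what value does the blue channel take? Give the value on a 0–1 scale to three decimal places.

t = 4082/100 = 40.82; the t ≤ 66 branch applies.
B = 138.5·ln(40.82 − 10) − 305.0 = 138.5·ln 30.82 − 305.0 = 138.5·3.4282 − 305.0 = 169.801.
On a 0–1 scale: 169.801/255 = 0.6659 → 0.666.

0.666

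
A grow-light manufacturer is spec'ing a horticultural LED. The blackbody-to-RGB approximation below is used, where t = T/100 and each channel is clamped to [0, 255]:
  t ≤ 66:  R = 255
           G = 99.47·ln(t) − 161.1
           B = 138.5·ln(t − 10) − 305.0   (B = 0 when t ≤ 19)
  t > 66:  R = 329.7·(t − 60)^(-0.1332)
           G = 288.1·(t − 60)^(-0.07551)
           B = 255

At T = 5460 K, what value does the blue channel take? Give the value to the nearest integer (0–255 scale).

t = 5460/100 = 54.6; the t ≤ 66 branch applies.
B = 138.5·ln(54.6 − 10) − 305.0 = 138.5·ln 44.6 − 305.0 = 138.5·3.7977 − 305.0 = 220.986.
Rounded: 221.

221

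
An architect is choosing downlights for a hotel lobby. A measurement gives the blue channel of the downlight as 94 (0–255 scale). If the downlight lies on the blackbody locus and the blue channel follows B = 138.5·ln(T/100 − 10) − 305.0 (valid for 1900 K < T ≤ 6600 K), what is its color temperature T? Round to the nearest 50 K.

ln(t − 10) = (94 + 305.0) / 138.5 = 2.8809.
t − 10 = e^2.8809 = 17.830, so t = 27.830.
T = 100·t = 2783 K → 2800 K to the nearest 50 K.

2800 K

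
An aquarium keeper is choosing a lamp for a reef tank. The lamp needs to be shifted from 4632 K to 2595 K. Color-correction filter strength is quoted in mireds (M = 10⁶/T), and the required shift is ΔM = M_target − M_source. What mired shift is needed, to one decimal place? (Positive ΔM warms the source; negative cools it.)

M_source = 10⁶/4632 = 215.889; M_target = 10⁶/2595 = 385.356.
ΔM = 385.356 − 215.889 = 169.467 → +169.5 mireds, a warming shift.

+169.5 mireds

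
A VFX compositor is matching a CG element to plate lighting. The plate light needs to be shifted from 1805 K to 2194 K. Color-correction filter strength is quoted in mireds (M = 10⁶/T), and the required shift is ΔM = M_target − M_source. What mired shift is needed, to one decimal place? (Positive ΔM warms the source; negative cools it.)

M_source = 10⁶/1805 = 554.017; M_target = 10⁶/2194 = 455.789.
ΔM = 455.789 − 554.017 = -98.228 → -98.2 mireds, a cooling shift.

-98.2 mireds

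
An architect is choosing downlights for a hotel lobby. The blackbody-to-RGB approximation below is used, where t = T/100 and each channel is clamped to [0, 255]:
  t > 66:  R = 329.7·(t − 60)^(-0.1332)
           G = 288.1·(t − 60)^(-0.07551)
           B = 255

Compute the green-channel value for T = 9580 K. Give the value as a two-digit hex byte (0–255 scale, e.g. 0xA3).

0xDC

t = 9580/100 = 95.8; the t > 66 branch applies.
G = 288.1·(95.8 − 60)^(-0.07551) = 288.1·35.8^(-0.07551) = 288.1·0.76325 = 219.892.
Rounded: 220; in hex, 0xDC.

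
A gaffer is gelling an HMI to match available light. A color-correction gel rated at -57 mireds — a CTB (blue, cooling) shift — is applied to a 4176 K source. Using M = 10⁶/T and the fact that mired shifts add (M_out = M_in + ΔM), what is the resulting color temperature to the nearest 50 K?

5500 K

M_in = 10⁶/4176 = 239.46 mireds.
M_out = 239.46 + (-57) = 182.46 mireds.
T_out = 10⁶/182.46 = 5480.5 K → 5500 K.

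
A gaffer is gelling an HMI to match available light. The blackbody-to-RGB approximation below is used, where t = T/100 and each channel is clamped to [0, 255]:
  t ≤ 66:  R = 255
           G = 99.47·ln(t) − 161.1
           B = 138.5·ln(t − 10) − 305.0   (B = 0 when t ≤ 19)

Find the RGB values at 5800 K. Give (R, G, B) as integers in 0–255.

t = 5800/100 = 58; the t ≤ 66 branch applies.
R = 255 by definition for t ≤ 66.
G = 99.47·ln 58 − 161.1 = 99.47·4.0604 − 161.1 = 242.792.
B = 138.5·ln(58 − 10) − 305.0 = 138.5·ln 48 − 305.0 = 138.5·3.8712 − 305.0 = 231.161.
Rounded: (255, 243, 231).

(255, 243, 231)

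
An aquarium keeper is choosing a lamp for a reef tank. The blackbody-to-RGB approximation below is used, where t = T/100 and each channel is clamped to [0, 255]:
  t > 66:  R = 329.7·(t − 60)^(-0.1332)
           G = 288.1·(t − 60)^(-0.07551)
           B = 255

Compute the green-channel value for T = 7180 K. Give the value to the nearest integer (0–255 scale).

t = 7180/100 = 71.8; the t > 66 branch applies.
G = 288.1·(71.8 − 60)^(-0.07551) = 288.1·11.8^(-0.07551) = 288.1·0.82997 = 239.114.
Rounded: 239.

239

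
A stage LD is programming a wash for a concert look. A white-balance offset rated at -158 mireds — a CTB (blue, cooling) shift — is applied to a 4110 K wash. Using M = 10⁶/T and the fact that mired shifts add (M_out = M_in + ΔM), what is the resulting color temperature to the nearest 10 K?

11720 K

M_in = 10⁶/4110 = 243.31 mireds.
M_out = 243.31 + (-158) = 85.31 mireds.
T_out = 10⁶/85.31 = 11722.1 K → 11720 K.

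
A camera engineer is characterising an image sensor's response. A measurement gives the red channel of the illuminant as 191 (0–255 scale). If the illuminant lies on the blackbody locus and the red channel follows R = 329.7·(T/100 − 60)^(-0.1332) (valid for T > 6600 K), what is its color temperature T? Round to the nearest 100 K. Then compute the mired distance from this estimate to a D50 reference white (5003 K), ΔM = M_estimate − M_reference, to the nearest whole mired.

-117 mireds

(t − 60)^(-0.1332) = 191/329.7 = 0.57931.
t − 60 = 0.57931^(1/-0.1332) = 0.57931^(-7.508) = 60.245, so t = 120.245.
T = 100·t = 12025 K → 12000 K to the nearest 100 K.
M_estimate = 10⁶/12000 = 83.33; M_reference = 10⁶/5003 = 199.88.
ΔM = 83.33 − 199.88 = -116.55 → -117 mireds.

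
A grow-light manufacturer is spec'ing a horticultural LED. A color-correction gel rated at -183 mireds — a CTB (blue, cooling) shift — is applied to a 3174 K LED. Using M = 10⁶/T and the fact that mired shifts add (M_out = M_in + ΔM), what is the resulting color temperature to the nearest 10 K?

7570 K

M_in = 10⁶/3174 = 315.06 mireds.
M_out = 315.06 + (-183) = 132.06 mireds.
T_out = 10⁶/132.06 = 7572.3 K → 7570 K.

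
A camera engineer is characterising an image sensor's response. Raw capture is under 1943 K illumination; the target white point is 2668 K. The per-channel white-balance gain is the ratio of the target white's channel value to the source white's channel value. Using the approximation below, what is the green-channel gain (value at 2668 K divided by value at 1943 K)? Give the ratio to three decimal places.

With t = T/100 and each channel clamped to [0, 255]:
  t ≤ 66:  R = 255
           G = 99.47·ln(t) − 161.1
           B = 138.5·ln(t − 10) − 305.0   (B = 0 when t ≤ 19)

1.235

At 1943 K (t = 19.43):
  G = 99.47·ln 19.43 − 161.1 = 99.47·2.9668 − 161.1 = 134.009.
At 2668 K (t = 26.68):
  G = 99.47·ln 26.68 − 161.1 = 99.47·3.2839 − 161.1 = 165.551.
Gain = 165.551 / 134.009 = 1.2354 → 1.235.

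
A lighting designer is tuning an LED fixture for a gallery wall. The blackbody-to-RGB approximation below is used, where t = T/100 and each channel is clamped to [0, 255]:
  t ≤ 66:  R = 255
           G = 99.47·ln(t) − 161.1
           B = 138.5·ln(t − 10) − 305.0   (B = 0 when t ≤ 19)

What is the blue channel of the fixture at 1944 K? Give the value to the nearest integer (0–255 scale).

t = 1944/100 = 19.44; the t ≤ 66 branch applies.
B = 138.5·ln(19.44 − 10) − 305.0 = 138.5·ln 9.44 − 305.0 = 138.5·2.2450 − 305.0 = 5.926.
Rounded: 6.

6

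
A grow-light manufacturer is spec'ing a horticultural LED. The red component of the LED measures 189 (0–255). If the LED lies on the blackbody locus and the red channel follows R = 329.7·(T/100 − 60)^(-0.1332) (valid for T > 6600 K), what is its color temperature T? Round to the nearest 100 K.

(t − 60)^(-0.1332) = 189/329.7 = 0.57325.
t − 60 = 0.57325^(1/-0.1332) = 0.57325^(-7.508) = 65.199, so t = 125.199.
T = 100·t = 12520 K → 12500 K to the nearest 100 K.

12500 K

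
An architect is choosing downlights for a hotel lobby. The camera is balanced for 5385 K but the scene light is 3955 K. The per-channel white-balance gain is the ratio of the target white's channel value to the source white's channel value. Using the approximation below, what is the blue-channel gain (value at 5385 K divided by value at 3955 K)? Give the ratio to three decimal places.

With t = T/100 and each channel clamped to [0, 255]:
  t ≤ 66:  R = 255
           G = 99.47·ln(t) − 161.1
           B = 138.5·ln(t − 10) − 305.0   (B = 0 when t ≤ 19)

1.333

At 3955 K (t = 39.55):
  B = 138.5·ln(39.55 − 10) − 305.0 = 138.5·ln 29.55 − 305.0 = 138.5·3.3861 − 305.0 = 163.973.
At 5385 K (t = 53.85):
  B = 138.5·ln(53.85 − 10) − 305.0 = 138.5·ln 43.85 − 305.0 = 138.5·3.7808 − 305.0 = 218.637.
Gain = 218.637 / 163.973 = 1.3334 → 1.333.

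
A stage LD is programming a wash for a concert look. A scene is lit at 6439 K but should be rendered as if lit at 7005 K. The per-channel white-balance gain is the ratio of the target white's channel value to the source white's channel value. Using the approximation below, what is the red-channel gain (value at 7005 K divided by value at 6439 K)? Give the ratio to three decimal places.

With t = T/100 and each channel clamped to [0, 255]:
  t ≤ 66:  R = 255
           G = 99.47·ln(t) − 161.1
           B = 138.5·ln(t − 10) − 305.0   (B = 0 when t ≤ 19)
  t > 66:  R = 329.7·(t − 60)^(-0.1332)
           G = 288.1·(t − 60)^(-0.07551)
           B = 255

0.951

At 6439 K (t = 64.39):
  R = 255 by definition for t ≤ 66.
At 7005 K (t = 70.05):
  R = 329.7·(70.05 − 60)^(-0.1332) = 329.7·10.05^(-0.1332) = 329.7·0.73538 = 242.455.
Gain = 242.455 / 255.000 = 0.9508 → 0.951.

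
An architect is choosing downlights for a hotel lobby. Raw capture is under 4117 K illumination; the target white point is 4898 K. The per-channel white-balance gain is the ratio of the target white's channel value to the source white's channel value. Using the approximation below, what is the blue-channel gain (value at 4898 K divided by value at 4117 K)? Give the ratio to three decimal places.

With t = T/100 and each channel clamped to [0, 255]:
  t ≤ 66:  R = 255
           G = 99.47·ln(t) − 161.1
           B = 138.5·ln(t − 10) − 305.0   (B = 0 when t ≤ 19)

At 4117 K (t = 41.17):
  B = 138.5·ln(41.17 − 10) − 305.0 = 138.5·ln 31.17 − 305.0 = 138.5·3.4395 − 305.0 = 171.365.
At 4898 K (t = 48.98):
  B = 138.5·ln(48.98 − 10) − 305.0 = 138.5·ln 38.98 − 305.0 = 138.5·3.6630 − 305.0 = 202.332.
Gain = 202.332 / 171.365 = 1.1807 → 1.181.

1.181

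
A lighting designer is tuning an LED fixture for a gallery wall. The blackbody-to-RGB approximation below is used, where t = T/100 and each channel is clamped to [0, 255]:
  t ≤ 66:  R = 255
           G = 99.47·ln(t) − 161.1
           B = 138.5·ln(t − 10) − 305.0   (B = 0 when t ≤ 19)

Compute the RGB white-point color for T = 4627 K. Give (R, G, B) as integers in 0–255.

t = 4627/100 = 46.27; the t ≤ 66 branch applies.
R = 255 by definition for t ≤ 66.
G = 99.47·ln 46.27 − 161.1 = 99.47·3.8345 − 161.1 = 220.317.
B = 138.5·ln(46.27 − 10) − 305.0 = 138.5·ln 36.27 − 305.0 = 138.5·3.5910 − 305.0 = 192.352.
Rounded: (255, 220, 192).

(255, 220, 192)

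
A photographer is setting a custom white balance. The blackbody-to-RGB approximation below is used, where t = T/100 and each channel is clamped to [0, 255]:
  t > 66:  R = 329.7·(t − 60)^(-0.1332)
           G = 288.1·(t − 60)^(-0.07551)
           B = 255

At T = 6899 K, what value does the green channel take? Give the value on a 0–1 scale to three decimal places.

0.957

t = 6899/100 = 68.99; the t > 66 branch applies.
G = 288.1·(68.99 − 60)^(-0.07551) = 288.1·8.99^(-0.07551) = 288.1·0.84719 = 244.076.
On a 0–1 scale: 244.076/255 = 0.9572 → 0.957.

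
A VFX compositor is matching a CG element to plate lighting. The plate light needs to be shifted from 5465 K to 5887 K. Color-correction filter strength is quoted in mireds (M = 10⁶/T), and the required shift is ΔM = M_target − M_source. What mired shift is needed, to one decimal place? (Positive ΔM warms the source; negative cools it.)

-13.1 mireds

M_source = 10⁶/5465 = 182.983; M_target = 10⁶/5887 = 169.866.
ΔM = 169.866 − 182.983 = -13.117 → -13.1 mireds, a cooling shift.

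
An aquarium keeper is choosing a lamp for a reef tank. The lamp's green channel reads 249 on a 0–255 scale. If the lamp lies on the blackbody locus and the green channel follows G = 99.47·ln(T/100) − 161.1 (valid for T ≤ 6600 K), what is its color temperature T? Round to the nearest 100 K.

6200 K

ln t = (249 + 161.1) / 99.47 = 4.1229.
t = e^4.1229 = 61.735.
T = 100·t = 6174 K → 6200 K to the nearest 100 K.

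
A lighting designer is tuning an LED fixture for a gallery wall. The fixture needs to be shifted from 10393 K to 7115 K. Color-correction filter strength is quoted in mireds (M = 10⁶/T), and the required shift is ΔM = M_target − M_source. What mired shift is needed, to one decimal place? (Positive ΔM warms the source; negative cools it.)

M_source = 10⁶/10393 = 96.219; M_target = 10⁶/7115 = 140.548.
ΔM = 140.548 − 96.219 = 44.330 → +44.3 mireds, a warming shift.

+44.3 mireds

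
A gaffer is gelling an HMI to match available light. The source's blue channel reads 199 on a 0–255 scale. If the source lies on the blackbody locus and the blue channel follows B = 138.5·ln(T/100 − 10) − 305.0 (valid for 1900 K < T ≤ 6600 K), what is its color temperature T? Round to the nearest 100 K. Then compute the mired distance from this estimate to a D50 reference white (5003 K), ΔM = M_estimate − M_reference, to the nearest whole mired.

+8 mireds

ln(t − 10) = (199 + 305.0) / 138.5 = 3.6390.
t − 10 = e^3.6390 = 38.053, so t = 48.053.
T = 100·t = 4805 K → 4800 K to the nearest 100 K.
M_estimate = 10⁶/4800 = 208.33; M_reference = 10⁶/5003 = 199.88.
ΔM = 208.33 − 199.88 = 8.45 → +8 mireds.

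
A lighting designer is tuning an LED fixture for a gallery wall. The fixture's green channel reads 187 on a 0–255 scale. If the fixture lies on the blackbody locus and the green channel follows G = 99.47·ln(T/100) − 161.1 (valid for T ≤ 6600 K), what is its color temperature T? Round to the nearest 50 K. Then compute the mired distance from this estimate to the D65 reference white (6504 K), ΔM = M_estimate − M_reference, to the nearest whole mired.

ln t = (187 + 161.1) / 99.47 = 3.4995.
t = e^3.4995 = 33.100.
T = 100·t = 3310 K → 3300 K to the nearest 50 K.
M_estimate = 10⁶/3300 = 303.03; M_reference = 10⁶/6504 = 153.75.
ΔM = 303.03 − 153.75 = 149.28 → +149 mireds.

+149 mireds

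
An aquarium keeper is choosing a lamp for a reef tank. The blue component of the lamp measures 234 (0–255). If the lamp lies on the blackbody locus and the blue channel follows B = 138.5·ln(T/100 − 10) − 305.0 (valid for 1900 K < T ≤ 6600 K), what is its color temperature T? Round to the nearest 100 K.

5900 K

ln(t − 10) = (234 + 305.0) / 138.5 = 3.8917.
t − 10 = e^3.8917 = 48.994, so t = 58.994.
T = 100·t = 5899 K → 5900 K to the nearest 100 K.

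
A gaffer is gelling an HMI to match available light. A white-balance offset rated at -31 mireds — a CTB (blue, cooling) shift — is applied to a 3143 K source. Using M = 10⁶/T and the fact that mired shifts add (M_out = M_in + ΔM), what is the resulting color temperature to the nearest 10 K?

M_in = 10⁶/3143 = 318.17 mireds.
M_out = 318.17 + (-31) = 287.17 mireds.
T_out = 10⁶/287.17 = 3482.3 K → 3480 K.

3480 K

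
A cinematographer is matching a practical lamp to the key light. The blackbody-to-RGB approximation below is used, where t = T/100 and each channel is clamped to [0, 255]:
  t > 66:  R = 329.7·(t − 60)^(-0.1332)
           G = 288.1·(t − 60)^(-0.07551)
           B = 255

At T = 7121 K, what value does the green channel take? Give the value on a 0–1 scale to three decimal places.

0.941

t = 7121/100 = 71.21; the t > 66 branch applies.
G = 288.1·(71.21 − 60)^(-0.07551) = 288.1·11.21^(-0.07551) = 288.1·0.83319 = 240.042.
On a 0–1 scale: 240.042/255 = 0.9413 → 0.941.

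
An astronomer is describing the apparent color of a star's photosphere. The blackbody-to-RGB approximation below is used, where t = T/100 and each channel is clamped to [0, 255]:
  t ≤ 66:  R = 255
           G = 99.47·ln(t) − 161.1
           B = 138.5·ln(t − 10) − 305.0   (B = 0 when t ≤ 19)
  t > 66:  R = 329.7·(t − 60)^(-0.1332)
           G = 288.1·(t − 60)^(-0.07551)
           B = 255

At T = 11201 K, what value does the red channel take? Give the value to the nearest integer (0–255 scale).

t = 11201/100 = 112.01; the t > 66 branch applies.
R = 329.7·(112.01 − 60)^(-0.1332) = 329.7·52.01^(-0.1332) = 329.7·0.59077 = 194.776.
Rounded: 195.

195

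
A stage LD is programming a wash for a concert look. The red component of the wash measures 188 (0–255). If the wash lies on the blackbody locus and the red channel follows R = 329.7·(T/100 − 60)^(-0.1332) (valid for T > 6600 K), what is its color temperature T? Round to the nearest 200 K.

(t − 60)^(-0.1332) = 188/329.7 = 0.57022.
t − 60 = 0.57022^(1/-0.1332) = 0.57022^(-7.508) = 67.848, so t = 127.848.
T = 100·t = 12785 K → 12800 K to the nearest 200 K.

12800 K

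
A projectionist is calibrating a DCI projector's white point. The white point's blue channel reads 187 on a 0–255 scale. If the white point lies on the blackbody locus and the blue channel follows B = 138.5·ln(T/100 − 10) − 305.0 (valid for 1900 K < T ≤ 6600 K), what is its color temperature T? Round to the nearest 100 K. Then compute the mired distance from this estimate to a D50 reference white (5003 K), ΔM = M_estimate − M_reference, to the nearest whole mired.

+22 mireds

ln(t − 10) = (187 + 305.0) / 138.5 = 3.5523.
t − 10 = e^3.5523 = 34.895, so t = 44.895.
T = 100·t = 4490 K → 4500 K to the nearest 100 K.
M_estimate = 10⁶/4500 = 222.22; M_reference = 10⁶/5003 = 199.88.
ΔM = 222.22 − 199.88 = 22.34 → +22 mireds.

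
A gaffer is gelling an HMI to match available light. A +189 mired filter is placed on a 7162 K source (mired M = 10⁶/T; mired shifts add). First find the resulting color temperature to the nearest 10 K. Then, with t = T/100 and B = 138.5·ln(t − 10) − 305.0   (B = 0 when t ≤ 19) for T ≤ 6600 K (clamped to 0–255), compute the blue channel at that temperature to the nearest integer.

113

M_in = 10⁶/7162 = 139.63; M_out = 139.63 + (+189) = 328.63.
T_out = 10⁶/328.63 = 3043.0 K → 3040 K; t = 30.4.
B = 138.5·ln(30.4 − 10) − 305.0 = 138.5·ln 20.4 − 305.0 = 138.5·3.0155 − 305.0 = 112.652.
Rounded: 113.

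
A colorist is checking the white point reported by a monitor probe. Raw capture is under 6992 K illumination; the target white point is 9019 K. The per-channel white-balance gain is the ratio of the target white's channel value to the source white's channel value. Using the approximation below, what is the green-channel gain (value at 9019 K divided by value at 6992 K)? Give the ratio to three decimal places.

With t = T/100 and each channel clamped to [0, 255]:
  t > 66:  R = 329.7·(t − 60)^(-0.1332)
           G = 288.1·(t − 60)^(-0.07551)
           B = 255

At 6992 K (t = 69.92):
  G = 288.1·(69.92 − 60)^(-0.07551) = 288.1·9.92^(-0.07551) = 288.1·0.84092 = 242.268.
At 9019 K (t = 90.19):
  G = 288.1·(90.19 − 60)^(-0.07551) = 288.1·30.19^(-0.07551) = 288.1·0.77314 = 222.740.
Gain = 222.740 / 242.268 = 0.9194 → 0.919.

0.919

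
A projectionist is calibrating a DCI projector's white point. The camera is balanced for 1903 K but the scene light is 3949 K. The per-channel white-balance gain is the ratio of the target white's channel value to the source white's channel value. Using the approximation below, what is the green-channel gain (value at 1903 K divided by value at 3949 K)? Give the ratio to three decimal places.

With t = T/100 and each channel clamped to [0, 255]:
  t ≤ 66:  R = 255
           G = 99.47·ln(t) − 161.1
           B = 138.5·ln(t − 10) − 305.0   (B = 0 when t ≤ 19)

At 3949 K (t = 39.49):
  G = 99.47·ln 39.49 − 161.1 = 99.47·3.6760 − 161.1 = 204.556.
At 1903 K (t = 19.03):
  G = 99.47·ln 19.03 − 161.1 = 99.47·2.9460 − 161.1 = 131.940.
Gain = 131.940 / 204.556 = 0.6450 → 0.645.

0.645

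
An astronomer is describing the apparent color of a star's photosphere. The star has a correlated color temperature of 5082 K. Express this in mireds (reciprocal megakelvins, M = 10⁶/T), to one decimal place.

M = 10⁶ / 5082 = 196.773 → 196.8 mireds.

196.8 mireds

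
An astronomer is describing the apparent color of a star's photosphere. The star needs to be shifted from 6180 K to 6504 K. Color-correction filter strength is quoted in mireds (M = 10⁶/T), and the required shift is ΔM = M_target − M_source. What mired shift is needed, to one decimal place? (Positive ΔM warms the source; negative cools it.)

-8.1 mireds

M_source = 10⁶/6180 = 161.812; M_target = 10⁶/6504 = 153.752.
ΔM = 153.752 − 161.812 = -8.061 → -8.1 mireds, a cooling shift.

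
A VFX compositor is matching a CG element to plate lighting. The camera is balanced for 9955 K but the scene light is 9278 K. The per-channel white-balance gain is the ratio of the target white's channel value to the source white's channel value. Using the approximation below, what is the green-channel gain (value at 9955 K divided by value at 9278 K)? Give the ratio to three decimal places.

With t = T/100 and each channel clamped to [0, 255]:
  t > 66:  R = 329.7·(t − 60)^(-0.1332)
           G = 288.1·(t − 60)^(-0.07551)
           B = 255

0.986

At 9278 K (t = 92.78):
  G = 288.1·(92.78 − 60)^(-0.07551) = 288.1·32.78^(-0.07551) = 288.1·0.76835 = 221.360.
At 9955 K (t = 99.55):
  G = 288.1·(99.55 − 60)^(-0.07551) = 288.1·39.55^(-0.07551) = 288.1·0.75753 = 218.244.
Gain = 218.244 / 221.360 = 0.9859 → 0.986.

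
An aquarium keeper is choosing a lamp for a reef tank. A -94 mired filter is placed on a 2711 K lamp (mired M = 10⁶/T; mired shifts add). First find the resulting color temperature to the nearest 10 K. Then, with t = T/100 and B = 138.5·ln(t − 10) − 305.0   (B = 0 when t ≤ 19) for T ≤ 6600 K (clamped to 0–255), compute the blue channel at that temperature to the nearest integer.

148

M_in = 10⁶/2711 = 368.87; M_out = 368.87 + (-94) = 274.87.
T_out = 10⁶/274.87 = 3638.1 K → 3640 K; t = 36.4.
B = 138.5·ln(36.4 − 10) − 305.0 = 138.5·ln 26.4 − 305.0 = 138.5·3.2734 − 305.0 = 148.361.
Rounded: 148.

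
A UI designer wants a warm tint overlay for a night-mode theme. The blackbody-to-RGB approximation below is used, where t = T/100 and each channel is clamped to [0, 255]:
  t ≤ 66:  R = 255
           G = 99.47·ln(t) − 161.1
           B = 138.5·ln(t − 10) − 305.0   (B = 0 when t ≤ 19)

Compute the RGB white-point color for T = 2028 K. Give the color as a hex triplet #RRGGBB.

t = 2028/100 = 20.28; the t ≤ 66 branch applies.
R = 255 by definition for t ≤ 66.
G = 99.47·ln 20.28 − 161.1 = 99.47·3.0096 − 161.1 = 138.268.
B = 138.5·ln(20.28 − 10) − 305.0 = 138.5·ln 10.28 − 305.0 = 138.5·2.3302 − 305.0 = 17.733.
Rounded: (255, 138, 18).
In hex: #FF8A12.

#FF8A12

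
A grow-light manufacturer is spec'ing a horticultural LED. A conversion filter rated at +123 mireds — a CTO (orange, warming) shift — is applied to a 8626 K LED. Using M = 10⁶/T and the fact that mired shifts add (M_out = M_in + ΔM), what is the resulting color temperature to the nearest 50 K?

4200 K

M_in = 10⁶/8626 = 115.93 mireds.
M_out = 115.93 + (+123) = 238.93 mireds.
T_out = 10⁶/238.93 = 4185.4 K → 4200 K.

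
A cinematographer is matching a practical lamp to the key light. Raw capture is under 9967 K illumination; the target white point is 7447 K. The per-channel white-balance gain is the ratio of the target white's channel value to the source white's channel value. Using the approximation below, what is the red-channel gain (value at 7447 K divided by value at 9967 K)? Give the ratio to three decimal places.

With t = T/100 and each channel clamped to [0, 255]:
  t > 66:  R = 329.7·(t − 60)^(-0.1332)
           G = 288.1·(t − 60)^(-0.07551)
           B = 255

At 9967 K (t = 99.67):
  R = 329.7·(99.67 − 60)^(-0.1332) = 329.7·39.67^(-0.1332) = 329.7·0.61247 = 201.931.
At 7447 K (t = 74.47):
  R = 329.7·(74.47 − 60)^(-0.1332) = 329.7·14.47^(-0.1332) = 329.7·0.70053 = 230.964.
Gain = 230.964 / 201.931 = 1.1438 → 1.144.

1.144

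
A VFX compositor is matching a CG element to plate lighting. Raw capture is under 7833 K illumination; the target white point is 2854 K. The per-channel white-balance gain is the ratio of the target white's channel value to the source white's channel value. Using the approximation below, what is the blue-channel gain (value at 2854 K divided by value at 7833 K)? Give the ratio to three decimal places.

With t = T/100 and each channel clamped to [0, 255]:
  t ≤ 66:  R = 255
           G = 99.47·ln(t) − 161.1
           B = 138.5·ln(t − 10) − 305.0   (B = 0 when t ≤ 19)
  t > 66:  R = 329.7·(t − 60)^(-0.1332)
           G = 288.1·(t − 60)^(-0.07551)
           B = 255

0.390

At 7833 K (t = 78.33):
  B = 255 by definition for t > 66.
At 2854 K (t = 28.54):
  B = 138.5·ln(28.54 − 10) − 305.0 = 138.5·ln 18.54 − 305.0 = 138.5·2.9199 − 305.0 = 99.410.
Gain = 99.410 / 255.000 = 0.3898 → 0.390.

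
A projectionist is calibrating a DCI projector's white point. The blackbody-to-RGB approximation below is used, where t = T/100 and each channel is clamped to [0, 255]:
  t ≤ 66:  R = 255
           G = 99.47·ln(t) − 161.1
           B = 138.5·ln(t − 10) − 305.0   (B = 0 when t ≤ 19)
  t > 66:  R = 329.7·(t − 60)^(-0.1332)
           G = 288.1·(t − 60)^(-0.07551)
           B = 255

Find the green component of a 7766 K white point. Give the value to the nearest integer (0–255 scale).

232

t = 7766/100 = 77.66; the t > 66 branch applies.
G = 288.1·(77.66 − 60)^(-0.07551) = 288.1·17.66^(-0.07551) = 288.1·0.80508 = 231.944.
Rounded: 232.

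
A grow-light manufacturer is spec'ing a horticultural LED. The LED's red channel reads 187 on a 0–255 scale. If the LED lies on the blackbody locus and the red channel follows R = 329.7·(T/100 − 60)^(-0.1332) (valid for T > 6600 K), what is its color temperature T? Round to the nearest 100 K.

13100 K

(t − 60)^(-0.1332) = 187/329.7 = 0.56718.
t − 60 = 0.56718^(1/-0.1332) = 0.56718^(-7.508) = 70.620, so t = 130.620.
T = 100·t = 13062 K → 13100 K to the nearest 100 K.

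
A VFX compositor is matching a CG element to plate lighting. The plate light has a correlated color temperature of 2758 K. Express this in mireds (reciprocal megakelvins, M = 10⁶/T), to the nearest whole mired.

M = 10⁶ / 2758 = 362.582 → 363 mireds.

363 mireds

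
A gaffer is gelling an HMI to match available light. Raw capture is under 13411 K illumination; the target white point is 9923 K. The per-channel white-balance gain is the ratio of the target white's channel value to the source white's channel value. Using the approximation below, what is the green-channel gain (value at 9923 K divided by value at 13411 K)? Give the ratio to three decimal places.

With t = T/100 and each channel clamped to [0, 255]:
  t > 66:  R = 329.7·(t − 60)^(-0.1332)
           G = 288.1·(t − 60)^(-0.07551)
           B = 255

1.049

At 13411 K (t = 134.11):
  G = 288.1·(134.11 − 60)^(-0.07551) = 288.1·74.11^(-0.07551) = 288.1·0.72245 = 208.137.
At 9923 K (t = 99.23):
  G = 288.1·(99.23 − 60)^(-0.07551) = 288.1·39.23^(-0.07551) = 288.1·0.75799 = 218.378.
Gain = 218.378 / 208.137 = 1.0492 → 1.049.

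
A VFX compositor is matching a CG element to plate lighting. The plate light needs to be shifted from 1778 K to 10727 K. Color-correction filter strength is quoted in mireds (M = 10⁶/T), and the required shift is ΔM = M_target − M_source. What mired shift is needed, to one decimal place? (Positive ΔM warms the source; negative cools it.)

M_source = 10⁶/1778 = 562.430; M_target = 10⁶/10727 = 93.223.
ΔM = 93.223 − 562.430 = -469.207 → -469.2 mireds, a cooling shift.

-469.2 mireds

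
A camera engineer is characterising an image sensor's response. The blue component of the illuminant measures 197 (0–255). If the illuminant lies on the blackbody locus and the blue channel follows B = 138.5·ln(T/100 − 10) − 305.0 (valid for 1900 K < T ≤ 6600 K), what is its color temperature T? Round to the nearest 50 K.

4750 K

ln(t − 10) = (197 + 305.0) / 138.5 = 3.6245.
t − 10 = e^3.6245 = 37.508, so t = 47.508.
T = 100·t = 4751 K → 4750 K to the nearest 50 K.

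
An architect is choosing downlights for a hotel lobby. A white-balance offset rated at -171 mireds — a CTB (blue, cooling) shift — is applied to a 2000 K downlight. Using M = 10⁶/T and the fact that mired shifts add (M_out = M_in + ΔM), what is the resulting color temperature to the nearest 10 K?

M_in = 10⁶/2000 = 500.00 mireds.
M_out = 500.00 + (-171) = 329.00 mireds.
T_out = 10⁶/329.00 = 3039.5 K → 3040 K.

3040 K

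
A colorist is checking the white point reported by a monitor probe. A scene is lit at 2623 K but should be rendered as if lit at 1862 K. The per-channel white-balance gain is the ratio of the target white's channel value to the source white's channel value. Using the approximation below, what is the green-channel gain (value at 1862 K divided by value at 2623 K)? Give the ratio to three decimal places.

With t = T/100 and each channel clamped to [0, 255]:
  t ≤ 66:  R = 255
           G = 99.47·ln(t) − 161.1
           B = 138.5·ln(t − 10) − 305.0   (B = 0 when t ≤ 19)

At 2623 K (t = 26.23):
  G = 99.47·ln 26.23 − 161.1 = 99.47·3.2669 − 161.1 = 163.859.
At 1862 K (t = 18.62):
  G = 99.47·ln 18.62 − 161.1 = 99.47·2.9242 − 161.1 = 129.774.
Gain = 129.774 / 163.859 = 0.7920 → 0.792.

0.792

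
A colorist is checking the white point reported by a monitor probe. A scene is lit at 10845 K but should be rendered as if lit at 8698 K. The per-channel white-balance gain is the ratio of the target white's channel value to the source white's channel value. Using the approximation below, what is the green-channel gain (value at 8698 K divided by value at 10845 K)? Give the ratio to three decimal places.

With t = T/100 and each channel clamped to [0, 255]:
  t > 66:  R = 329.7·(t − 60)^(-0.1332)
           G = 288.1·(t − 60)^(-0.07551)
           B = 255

1.045

At 10845 K (t = 108.45):
  G = 288.1·(108.45 − 60)^(-0.07551) = 288.1·48.45^(-0.07551) = 288.1·0.74601 = 214.925.
At 8698 K (t = 86.98):
  G = 288.1·(86.98 − 60)^(-0.07551) = 288.1·26.98^(-0.07551) = 288.1·0.77973 = 224.639.
Gain = 224.639 / 214.925 = 1.0452 → 1.045.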